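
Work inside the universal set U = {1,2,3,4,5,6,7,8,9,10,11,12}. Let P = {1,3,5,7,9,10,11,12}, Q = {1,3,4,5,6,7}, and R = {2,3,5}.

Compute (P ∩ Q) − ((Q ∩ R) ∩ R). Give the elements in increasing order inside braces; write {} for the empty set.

P ∩ Q = {1,3,5,7}
Q ∩ R = {3,5}
(Q ∩ R) ∩ R = {3,5}
(P ∩ Q) − ((Q ∩ R) ∩ R) = {1,7}

{1,7}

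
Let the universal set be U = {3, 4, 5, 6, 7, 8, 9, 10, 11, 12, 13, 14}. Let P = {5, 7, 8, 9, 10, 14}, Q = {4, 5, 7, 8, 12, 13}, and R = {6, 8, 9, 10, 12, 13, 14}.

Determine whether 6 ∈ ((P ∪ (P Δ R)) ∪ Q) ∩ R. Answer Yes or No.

6 ∉ P and 6 ∈ R, so 6 ∈ P Δ R
6 ∉ P and 6 ∈ (P Δ R), so 6 ∈ P ∪ (P Δ R)
6 ∈ (P ∪ (P Δ R)) and 6 ∉ Q, so 6 ∈ (P ∪ (P Δ R)) ∪ Q
6 ∈ ((P ∪ (P Δ R)) ∪ Q) and 6 ∈ R, so 6 ∈ ((P ∪ (P Δ R)) ∪ Q) ∩ R

Yes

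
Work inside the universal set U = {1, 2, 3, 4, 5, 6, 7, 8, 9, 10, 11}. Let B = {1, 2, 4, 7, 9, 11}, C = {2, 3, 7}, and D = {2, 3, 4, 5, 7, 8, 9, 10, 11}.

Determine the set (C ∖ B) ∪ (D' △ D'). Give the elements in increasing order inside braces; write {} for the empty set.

C ∖ B = {3}
D' = {1, 6}
D' △ D' = {}
(C ∖ B) ∪ (D' △ D') = {3}

{3}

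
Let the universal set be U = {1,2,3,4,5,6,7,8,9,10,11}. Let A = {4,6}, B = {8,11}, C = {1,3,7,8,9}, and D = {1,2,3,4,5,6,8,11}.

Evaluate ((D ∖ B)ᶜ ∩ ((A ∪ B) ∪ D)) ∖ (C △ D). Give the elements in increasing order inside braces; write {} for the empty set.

{8}

D ∖ B = {1,2,3,4,5,6}
(D ∖ B)ᶜ = {7,8,9,10,11}
A ∪ B = {4,6,8,11}
(A ∪ B) ∪ D = {1,2,3,4,5,6,8,11}
(D ∖ B)ᶜ ∩ ((A ∪ B) ∪ D) = {8,11}
C △ D = {2,4,5,6,7,9,11}
((D ∖ B)ᶜ ∩ ((A ∪ B) ∪ D)) ∖ (C △ D) = {8}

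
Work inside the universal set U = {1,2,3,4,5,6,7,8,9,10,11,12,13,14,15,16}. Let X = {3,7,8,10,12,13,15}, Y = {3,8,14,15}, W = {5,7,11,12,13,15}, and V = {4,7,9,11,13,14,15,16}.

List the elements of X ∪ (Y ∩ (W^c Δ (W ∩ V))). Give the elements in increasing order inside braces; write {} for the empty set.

{3,7,8,10,12,13,14,15}

W^c = {1,2,3,4,6,8,9,10,14,16}
W ∩ V = {7,11,13,15}
W^c Δ (W ∩ V) = {1,2,3,4,6,7,8,9,10,11,13,14,15,16}
Y ∩ (W^c Δ (W ∩ V)) = {3,8,14,15}
X ∪ (Y ∩ (W^c Δ (W ∩ V))) = {3,7,8,10,12,13,14,15}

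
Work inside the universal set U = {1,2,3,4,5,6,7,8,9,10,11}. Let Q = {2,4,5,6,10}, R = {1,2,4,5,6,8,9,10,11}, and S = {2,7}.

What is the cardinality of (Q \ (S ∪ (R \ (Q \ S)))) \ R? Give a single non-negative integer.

Q \ S = {4,5,6,10}
R \ (Q \ S) = {1,2,8,9,11}
S ∪ (R \ (Q \ S)) = {1,2,7,8,9,11}
Q \ (S ∪ (R \ (Q \ S))) = {4,5,6,10}
(Q \ (S ∪ (R \ (Q \ S)))) \ R = {}
|(Q \ (S ∪ (R \ (Q \ S)))) \ R| = 0

0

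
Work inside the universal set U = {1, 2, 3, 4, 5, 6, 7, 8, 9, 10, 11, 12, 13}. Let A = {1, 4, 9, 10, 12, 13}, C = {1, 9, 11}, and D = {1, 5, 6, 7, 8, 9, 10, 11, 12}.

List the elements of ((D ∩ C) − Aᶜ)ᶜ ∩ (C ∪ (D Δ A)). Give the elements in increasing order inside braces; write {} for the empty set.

D ∩ C = {1, 9, 11}
Aᶜ = {2, 3, 5, 6, 7, 8, 11}
(D ∩ C) − Aᶜ = {1, 9}
((D ∩ C) − Aᶜ)ᶜ = {2, 3, 4, 5, 6, 7, 8, 10, 11, 12, 13}
D Δ A = {4, 5, 6, 7, 8, 11, 13}
C ∪ (D Δ A) = {1, 4, 5, 6, 7, 8, 9, 11, 13}
((D ∩ C) − Aᶜ)ᶜ ∩ (C ∪ (D Δ A)) = {4, 5, 6, 7, 8, 11, 13}

{4, 5, 6, 7, 8, 11, 13}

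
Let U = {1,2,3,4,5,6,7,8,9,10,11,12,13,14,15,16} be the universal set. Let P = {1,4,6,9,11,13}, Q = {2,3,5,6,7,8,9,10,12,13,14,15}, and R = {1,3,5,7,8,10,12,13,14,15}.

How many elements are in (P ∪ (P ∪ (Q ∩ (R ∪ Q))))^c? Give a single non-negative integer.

R ∪ Q = {1,2,3,5,6,7,8,9,10,12,13,14,15}
Q ∩ (R ∪ Q) = {2,3,5,6,7,8,9,10,12,13,14,15}
P ∪ (Q ∩ (R ∪ Q)) = {1,2,3,4,5,6,7,8,9,10,11,12,13,14,15}
P ∪ (P ∪ (Q ∩ (R ∪ Q))) = {1,2,3,4,5,6,7,8,9,10,11,12,13,14,15}
(P ∪ (P ∪ (Q ∩ (R ∪ Q))))^c = {16}
|(P ∪ (P ∪ (Q ∩ (R ∪ Q))))^c| = 1

1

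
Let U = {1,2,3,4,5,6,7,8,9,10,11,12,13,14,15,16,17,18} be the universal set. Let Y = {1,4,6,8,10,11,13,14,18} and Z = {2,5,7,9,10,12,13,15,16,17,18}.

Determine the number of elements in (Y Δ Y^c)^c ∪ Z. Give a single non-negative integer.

Y^c = {2,3,5,7,9,12,15,16,17}
Y Δ Y^c = {1,2,3,4,5,6,7,8,9,10,11,12,13,14,15,16,17,18}
(Y Δ Y^c)^c = {}
(Y Δ Y^c)^c ∪ Z = {2,5,7,9,10,12,13,15,16,17,18}
|(Y Δ Y^c)^c ∪ Z| = 11

11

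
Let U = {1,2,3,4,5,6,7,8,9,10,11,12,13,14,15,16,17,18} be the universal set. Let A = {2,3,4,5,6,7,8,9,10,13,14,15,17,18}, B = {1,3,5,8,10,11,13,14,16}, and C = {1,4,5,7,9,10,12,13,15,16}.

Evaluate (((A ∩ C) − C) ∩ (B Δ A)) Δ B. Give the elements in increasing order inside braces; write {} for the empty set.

{1,3,5,8,10,11,13,14,16}

A ∩ C = {4,5,7,9,10,13,15}
(A ∩ C) − C = {}
B Δ A = {1,2,4,6,7,9,11,15,16,17,18}
((A ∩ C) − C) ∩ (B Δ A) = {}
(((A ∩ C) − C) ∩ (B Δ A)) Δ B = {1,3,5,8,10,11,13,14,16}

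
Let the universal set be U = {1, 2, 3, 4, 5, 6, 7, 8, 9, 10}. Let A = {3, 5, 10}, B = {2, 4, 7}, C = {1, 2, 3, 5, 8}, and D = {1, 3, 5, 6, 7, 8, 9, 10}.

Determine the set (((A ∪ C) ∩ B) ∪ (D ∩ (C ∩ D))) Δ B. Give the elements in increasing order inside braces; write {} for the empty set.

A ∪ C = {1, 2, 3, 5, 8, 10}
(A ∪ C) ∩ B = {2}
C ∩ D = {1, 3, 5, 8}
D ∩ (C ∩ D) = {1, 3, 5, 8}
((A ∪ C) ∩ B) ∪ (D ∩ (C ∩ D)) = {1, 2, 3, 5, 8}
(((A ∪ C) ∩ B) ∪ (D ∩ (C ∩ D))) Δ B = {1, 3, 4, 5, 7, 8}

{1, 3, 4, 5, 7, 8}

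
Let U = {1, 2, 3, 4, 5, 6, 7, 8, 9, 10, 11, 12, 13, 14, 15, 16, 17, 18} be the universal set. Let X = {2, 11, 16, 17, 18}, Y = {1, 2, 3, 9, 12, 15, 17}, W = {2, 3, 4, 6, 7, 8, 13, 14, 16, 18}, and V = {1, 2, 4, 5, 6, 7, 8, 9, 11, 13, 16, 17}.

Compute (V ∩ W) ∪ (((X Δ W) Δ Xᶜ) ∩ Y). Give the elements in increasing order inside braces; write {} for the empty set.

{1, 2, 4, 6, 7, 8, 9, 12, 13, 15, 16, 17}

V ∩ W = {2, 4, 6, 7, 8, 13, 16}
X Δ W = {3, 4, 6, 7, 8, 11, 13, 14, 17}
Xᶜ = {1, 3, 4, 5, 6, 7, 8, 9, 10, 12, 13, 14, 15}
(X Δ W) Δ Xᶜ = {1, 5, 9, 10, 11, 12, 15, 17}
((X Δ W) Δ Xᶜ) ∩ Y = {1, 9, 12, 15, 17}
(V ∩ W) ∪ (((X Δ W) Δ Xᶜ) ∩ Y) = {1, 2, 4, 6, 7, 8, 9, 12, 13, 15, 16, 17}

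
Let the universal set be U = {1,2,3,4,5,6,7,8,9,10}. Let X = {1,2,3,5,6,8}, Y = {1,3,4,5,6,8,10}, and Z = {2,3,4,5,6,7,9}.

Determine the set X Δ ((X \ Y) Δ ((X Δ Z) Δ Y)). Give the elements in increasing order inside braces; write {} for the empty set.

{1,7,8,9,10}

X \ Y = {2}
X Δ Z = {1,4,7,8,9}
(X Δ Z) Δ Y = {3,5,6,7,9,10}
(X \ Y) Δ ((X Δ Z) Δ Y) = {2,3,5,6,7,9,10}
X Δ ((X \ Y) Δ ((X Δ Z) Δ Y)) = {1,7,8,9,10}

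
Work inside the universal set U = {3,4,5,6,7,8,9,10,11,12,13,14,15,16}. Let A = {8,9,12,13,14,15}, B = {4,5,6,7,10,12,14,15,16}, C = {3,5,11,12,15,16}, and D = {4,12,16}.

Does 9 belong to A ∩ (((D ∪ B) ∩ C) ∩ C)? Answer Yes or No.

9 ∉ D and 9 ∉ B, so 9 ∉ D ∪ B
9 ∉ (D ∪ B) and 9 ∉ C, so 9 ∉ (D ∪ B) ∩ C
9 ∉ ((D ∪ B) ∩ C) and 9 ∉ C, so 9 ∉ ((D ∪ B) ∩ C) ∩ C
9 ∈ A and 9 ∉ (((D ∪ B) ∩ C) ∩ C), so 9 ∉ A ∩ (((D ∪ B) ∩ C) ∩ C)

No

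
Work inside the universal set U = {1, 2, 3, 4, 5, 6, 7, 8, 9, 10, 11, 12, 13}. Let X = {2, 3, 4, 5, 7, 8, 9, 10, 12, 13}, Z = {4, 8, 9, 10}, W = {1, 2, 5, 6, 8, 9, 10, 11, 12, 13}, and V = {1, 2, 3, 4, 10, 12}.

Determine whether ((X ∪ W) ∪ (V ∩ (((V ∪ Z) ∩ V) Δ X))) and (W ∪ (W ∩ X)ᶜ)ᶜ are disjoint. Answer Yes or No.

X ∪ W = {1, 2, 3, 4, 5, 6, 7, 8, 9, 10, 11, 12, 13}
V ∪ Z = {1, 2, 3, 4, 8, 9, 10, 12}
(V ∪ Z) ∩ V = {1, 2, 3, 4, 10, 12}
((V ∪ Z) ∩ V) Δ X = {1, 5, 7, 8, 9, 13}
V ∩ (((V ∪ Z) ∩ V) Δ X) = {1}
(X ∪ W) ∪ (V ∩ (((V ∪ Z) ∩ V) Δ X)) = {1, 2, 3, 4, 5, 6, 7, 8, 9, 10, 11, 12, 13}
W ∩ X = {2, 5, 8, 9, 10, 12, 13}
(W ∩ X)ᶜ = {1, 3, 4, 6, 7, 11}
W ∪ (W ∩ X)ᶜ = {1, 2, 3, 4, 5, 6, 7, 8, 9, 10, 11, 12, 13}
(W ∪ (W ∩ X)ᶜ)ᶜ = {}
{1, 2, 3, 4, 5, 6, 7, 8, 9, 10, 11, 12, 13} and {} share no elements.

Yes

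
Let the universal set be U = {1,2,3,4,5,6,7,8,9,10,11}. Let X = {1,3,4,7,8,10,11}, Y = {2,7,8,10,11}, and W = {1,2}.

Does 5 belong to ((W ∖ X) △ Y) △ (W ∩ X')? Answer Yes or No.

5 ∉ W and 5 ∉ X, so 5 ∉ W ∖ X
5 ∉ (W ∖ X) and 5 ∉ Y, so 5 ∉ (W ∖ X) △ Y
5 ∉ X, so 5 ∈ X'
5 ∉ W and 5 ∈ X', so 5 ∉ W ∩ X'
5 ∉ ((W ∖ X) △ Y) and 5 ∉ (W ∩ X'), so 5 ∉ ((W ∖ X) △ Y) △ (W ∩ X')

No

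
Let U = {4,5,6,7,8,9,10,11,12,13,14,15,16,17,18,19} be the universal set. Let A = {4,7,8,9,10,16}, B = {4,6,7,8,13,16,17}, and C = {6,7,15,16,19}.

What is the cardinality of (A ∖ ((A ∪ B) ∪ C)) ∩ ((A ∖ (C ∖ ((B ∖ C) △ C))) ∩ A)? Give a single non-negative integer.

0

A ∪ B = {4,6,7,8,9,10,13,16,17}
(A ∪ B) ∪ C = {4,6,7,8,9,10,13,15,16,17,19}
A ∖ ((A ∪ B) ∪ C) = {}
B ∖ C = {4,8,13,17}
(B ∖ C) △ C = {4,6,7,8,13,15,16,17,19}
C ∖ ((B ∖ C) △ C) = {}
A ∖ (C ∖ ((B ∖ C) △ C)) = {4,7,8,9,10,16}
(A ∖ (C ∖ ((B ∖ C) △ C))) ∩ A = {4,7,8,9,10,16}
(A ∖ ((A ∪ B) ∪ C)) ∩ ((A ∖ (C ∖ ((B ∖ C) △ C))) ∩ A) = {}
|(A ∖ ((A ∪ B) ∪ C)) ∩ ((A ∖ (C ∖ ((B ∖ C) △ C))) ∩ A)| = 0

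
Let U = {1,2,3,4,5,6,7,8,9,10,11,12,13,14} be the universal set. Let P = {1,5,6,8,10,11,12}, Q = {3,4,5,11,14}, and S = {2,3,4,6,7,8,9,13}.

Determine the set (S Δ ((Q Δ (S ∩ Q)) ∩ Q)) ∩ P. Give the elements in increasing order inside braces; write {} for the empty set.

S ∩ Q = {3,4}
Q Δ (S ∩ Q) = {5,11,14}
(Q Δ (S ∩ Q)) ∩ Q = {5,11,14}
S Δ ((Q Δ (S ∩ Q)) ∩ Q) = {2,3,4,5,6,7,8,9,11,13,14}
(S Δ ((Q Δ (S ∩ Q)) ∩ Q)) ∩ P = {5,6,8,11}

{5,6,8,11}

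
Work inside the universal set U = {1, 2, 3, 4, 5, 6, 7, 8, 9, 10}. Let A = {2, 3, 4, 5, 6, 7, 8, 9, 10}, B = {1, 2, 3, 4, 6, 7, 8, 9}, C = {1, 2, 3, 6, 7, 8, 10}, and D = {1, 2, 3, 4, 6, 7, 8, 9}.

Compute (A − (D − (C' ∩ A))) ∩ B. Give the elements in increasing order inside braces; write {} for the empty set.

C' = {4, 5, 9}
C' ∩ A = {4, 5, 9}
D − (C' ∩ A) = {1, 2, 3, 6, 7, 8}
A − (D − (C' ∩ A)) = {4, 5, 9, 10}
(A − (D − (C' ∩ A))) ∩ B = {4, 9}

{4, 9}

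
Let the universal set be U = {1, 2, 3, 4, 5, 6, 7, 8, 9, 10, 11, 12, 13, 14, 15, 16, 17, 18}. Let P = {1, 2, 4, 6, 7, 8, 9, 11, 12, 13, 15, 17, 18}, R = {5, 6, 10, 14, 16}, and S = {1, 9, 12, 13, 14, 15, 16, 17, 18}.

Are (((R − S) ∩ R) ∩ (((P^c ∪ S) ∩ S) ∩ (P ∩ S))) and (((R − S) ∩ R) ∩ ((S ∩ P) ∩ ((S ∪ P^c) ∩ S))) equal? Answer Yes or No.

Yes

R − S = {5, 6, 10}
(R − S) ∩ R = {5, 6, 10}
P^c = {3, 5, 10, 14, 16}
P^c ∪ S = {1, 3, 5, 9, 10, 12, 13, 14, 15, 16, 17, 18}
(P^c ∪ S) ∩ S = {1, 9, 12, 13, 14, 15, 16, 17, 18}
P ∩ S = {1, 9, 12, 13, 15, 17, 18}
((P^c ∪ S) ∩ S) ∩ (P ∩ S) = {1, 9, 12, 13, 15, 17, 18}
((R − S) ∩ R) ∩ (((P^c ∪ S) ∩ S) ∩ (P ∩ S)) = {}
S ∩ P = {1, 9, 12, 13, 15, 17, 18}
S ∪ P^c = {1, 3, 5, 9, 10, 12, 13, 14, 15, 16, 17, 18}
(S ∪ P^c) ∩ S = {1, 9, 12, 13, 14, 15, 16, 17, 18}
(S ∩ P) ∩ ((S ∪ P^c) ∩ S) = {1, 9, 12, 13, 15, 17, 18}
((R − S) ∩ R) ∩ ((S ∩ P) ∩ ((S ∪ P^c) ∩ S)) = {}
Both equal {}, so ((R − S) ∩ R) ∩ (((P^c ∪ S) ∩ S) ∩ (P ∩ S)) = ((R − S) ∩ R) ∩ ((S ∩ P) ∩ ((S ∪ P^c) ∩ S)).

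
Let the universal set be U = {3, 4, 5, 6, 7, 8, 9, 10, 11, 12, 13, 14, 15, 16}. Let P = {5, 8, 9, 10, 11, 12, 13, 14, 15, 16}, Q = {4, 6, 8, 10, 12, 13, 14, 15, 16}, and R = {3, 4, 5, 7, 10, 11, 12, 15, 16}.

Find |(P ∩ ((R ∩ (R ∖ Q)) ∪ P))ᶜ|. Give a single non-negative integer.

R ∖ Q = {3, 5, 7, 11}
R ∩ (R ∖ Q) = {3, 5, 7, 11}
(R ∩ (R ∖ Q)) ∪ P = {3, 5, 7, 8, 9, 10, 11, 12, 13, 14, 15, 16}
P ∩ ((R ∩ (R ∖ Q)) ∪ P) = {5, 8, 9, 10, 11, 12, 13, 14, 15, 16}
(P ∩ ((R ∩ (R ∖ Q)) ∪ P))ᶜ = {3, 4, 6, 7}
|(P ∩ ((R ∩ (R ∖ Q)) ∪ P))ᶜ| = 4

4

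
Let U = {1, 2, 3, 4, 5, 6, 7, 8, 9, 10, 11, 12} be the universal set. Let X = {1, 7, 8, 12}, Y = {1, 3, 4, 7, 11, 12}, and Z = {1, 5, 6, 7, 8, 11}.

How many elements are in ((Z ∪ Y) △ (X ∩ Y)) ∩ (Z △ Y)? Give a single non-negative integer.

Z ∪ Y = {1, 3, 4, 5, 6, 7, 8, 11, 12}
X ∩ Y = {1, 7, 12}
(Z ∪ Y) △ (X ∩ Y) = {3, 4, 5, 6, 8, 11}
Z △ Y = {3, 4, 5, 6, 8, 12}
((Z ∪ Y) △ (X ∩ Y)) ∩ (Z △ Y) = {3, 4, 5, 6, 8}
|((Z ∪ Y) △ (X ∩ Y)) ∩ (Z △ Y)| = 5

5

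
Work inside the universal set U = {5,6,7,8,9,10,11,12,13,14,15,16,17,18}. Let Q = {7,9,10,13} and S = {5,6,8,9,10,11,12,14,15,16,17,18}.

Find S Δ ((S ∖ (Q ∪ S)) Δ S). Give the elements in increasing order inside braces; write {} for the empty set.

Q ∪ S = {5,6,7,8,9,10,11,12,13,14,15,16,17,18}
S ∖ (Q ∪ S) = {}
(S ∖ (Q ∪ S)) Δ S = {5,6,8,9,10,11,12,14,15,16,17,18}
S Δ ((S ∖ (Q ∪ S)) Δ S) = {}

{}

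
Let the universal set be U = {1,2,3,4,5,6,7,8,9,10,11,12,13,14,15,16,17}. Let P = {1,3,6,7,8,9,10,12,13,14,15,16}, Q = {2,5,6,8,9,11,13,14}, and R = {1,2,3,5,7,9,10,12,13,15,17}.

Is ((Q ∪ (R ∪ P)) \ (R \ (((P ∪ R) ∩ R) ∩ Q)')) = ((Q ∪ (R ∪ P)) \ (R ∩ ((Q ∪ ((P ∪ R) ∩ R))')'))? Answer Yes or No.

No

R ∪ P = {1,2,3,5,6,7,8,9,10,12,13,14,15,16,17}
Q ∪ (R ∪ P) = {1,2,3,5,6,7,8,9,10,11,12,13,14,15,16,17}
P ∪ R = {1,2,3,5,6,7,8,9,10,12,13,14,15,16,17}
(P ∪ R) ∩ R = {1,2,3,5,7,9,10,12,13,15,17}
((P ∪ R) ∩ R) ∩ Q = {2,5,9,13}
(((P ∪ R) ∩ R) ∩ Q)' = {1,3,4,6,7,8,10,11,12,14,15,16,17}
R \ (((P ∪ R) ∩ R) ∩ Q)' = {2,5,9,13}
(Q ∪ (R ∪ P)) \ (R \ (((P ∪ R) ∩ R) ∩ Q)') = {1,3,6,7,8,10,11,12,14,15,16,17}
Q ∪ ((P ∪ R) ∩ R) = {1,2,3,5,6,7,8,9,10,11,12,13,14,15,17}
(Q ∪ ((P ∪ R) ∩ R))' = {4,16}
((Q ∪ ((P ∪ R) ∩ R))')' = {1,2,3,5,6,7,8,9,10,11,12,13,14,15,17}
R ∩ ((Q ∪ ((P ∪ R) ∩ R))')' = {1,2,3,5,7,9,10,12,13,15,17}
(Q ∪ (R ∪ P)) \ (R ∩ ((Q ∪ ((P ∪ R) ∩ R))')') = {6,8,11,14,16}
1 ∈ (Q ∪ (R ∪ P)) \ (R \ (((P ∪ R) ∩ R) ∩ Q)') but 1 ∉ (Q ∪ (R ∪ P)) \ (R ∩ ((Q ∪ ((P ∪ R) ∩ R))')'), so they differ.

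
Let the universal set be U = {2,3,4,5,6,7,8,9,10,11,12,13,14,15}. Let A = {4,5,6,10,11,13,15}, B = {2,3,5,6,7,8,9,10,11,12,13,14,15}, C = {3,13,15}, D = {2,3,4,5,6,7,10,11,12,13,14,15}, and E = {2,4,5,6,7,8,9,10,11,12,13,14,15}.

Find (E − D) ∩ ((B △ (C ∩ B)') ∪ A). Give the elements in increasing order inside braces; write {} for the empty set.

E − D = {8,9}
C ∩ B = {3,13,15}
(C ∩ B)' = {2,4,5,6,7,8,9,10,11,12,14}
B △ (C ∩ B)' = {3,4,13,15}
(B △ (C ∩ B)') ∪ A = {3,4,5,6,10,11,13,15}
(E − D) ∩ ((B △ (C ∩ B)') ∪ A) = {}

{}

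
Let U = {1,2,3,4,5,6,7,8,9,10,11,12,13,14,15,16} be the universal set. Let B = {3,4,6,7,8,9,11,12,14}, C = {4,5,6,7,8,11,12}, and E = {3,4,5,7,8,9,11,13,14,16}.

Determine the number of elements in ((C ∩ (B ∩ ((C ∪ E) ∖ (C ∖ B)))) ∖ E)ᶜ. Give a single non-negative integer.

C ∪ E = {3,4,5,6,7,8,9,11,12,13,14,16}
C ∖ B = {5}
(C ∪ E) ∖ (C ∖ B) = {3,4,6,7,8,9,11,12,13,14,16}
B ∩ ((C ∪ E) ∖ (C ∖ B)) = {3,4,6,7,8,9,11,12,14}
C ∩ (B ∩ ((C ∪ E) ∖ (C ∖ B))) = {4,6,7,8,11,12}
(C ∩ (B ∩ ((C ∪ E) ∖ (C ∖ B)))) ∖ E = {6,12}
((C ∩ (B ∩ ((C ∪ E) ∖ (C ∖ B)))) ∖ E)ᶜ = {1,2,3,4,5,7,8,9,10,11,13,14,15,16}
|((C ∩ (B ∩ ((C ∪ E) ∖ (C ∖ B)))) ∖ E)ᶜ| = 14

14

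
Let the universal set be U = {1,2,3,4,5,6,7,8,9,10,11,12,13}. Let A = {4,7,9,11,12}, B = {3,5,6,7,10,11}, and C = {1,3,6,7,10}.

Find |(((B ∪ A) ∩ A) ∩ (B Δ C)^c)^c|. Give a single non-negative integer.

B ∪ A = {3,4,5,6,7,9,10,11,12}
(B ∪ A) ∩ A = {4,7,9,11,12}
B Δ C = {1,5,11}
(B Δ C)^c = {2,3,4,6,7,8,9,10,12,13}
((B ∪ A) ∩ A) ∩ (B Δ C)^c = {4,7,9,12}
(((B ∪ A) ∩ A) ∩ (B Δ C)^c)^c = {1,2,3,5,6,8,10,11,13}
|(((B ∪ A) ∩ A) ∩ (B Δ C)^c)^c| = 9

9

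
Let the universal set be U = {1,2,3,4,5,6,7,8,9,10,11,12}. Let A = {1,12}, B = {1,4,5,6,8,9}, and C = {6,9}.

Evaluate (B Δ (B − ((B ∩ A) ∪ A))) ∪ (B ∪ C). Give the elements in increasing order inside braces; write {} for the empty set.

B ∩ A = {1}
(B ∩ A) ∪ A = {1,12}
B − ((B ∩ A) ∪ A) = {4,5,6,8,9}
B Δ (B − ((B ∩ A) ∪ A)) = {1}
B ∪ C = {1,4,5,6,8,9}
(B Δ (B − ((B ∩ A) ∪ A))) ∪ (B ∪ C) = {1,4,5,6,8,9}

{1,4,5,6,8,9}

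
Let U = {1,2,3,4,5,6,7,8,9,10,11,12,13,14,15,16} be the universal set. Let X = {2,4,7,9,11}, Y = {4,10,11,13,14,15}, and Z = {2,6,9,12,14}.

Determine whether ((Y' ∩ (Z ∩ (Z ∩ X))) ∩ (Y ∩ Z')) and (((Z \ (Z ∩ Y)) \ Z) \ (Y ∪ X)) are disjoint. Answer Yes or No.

Yes

Y' = {1,2,3,5,6,7,8,9,12,16}
Z ∩ X = {2,9}
Z ∩ (Z ∩ X) = {2,9}
Y' ∩ (Z ∩ (Z ∩ X)) = {2,9}
Z' = {1,3,4,5,7,8,10,11,13,15,16}
Y ∩ Z' = {4,10,11,13,15}
(Y' ∩ (Z ∩ (Z ∩ X))) ∩ (Y ∩ Z') = {}
Z ∩ Y = {14}
Z \ (Z ∩ Y) = {2,6,9,12}
(Z \ (Z ∩ Y)) \ Z = {}
Y ∪ X = {2,4,7,9,10,11,13,14,15}
((Z \ (Z ∩ Y)) \ Z) \ (Y ∪ X) = {}
{} and {} share no elements.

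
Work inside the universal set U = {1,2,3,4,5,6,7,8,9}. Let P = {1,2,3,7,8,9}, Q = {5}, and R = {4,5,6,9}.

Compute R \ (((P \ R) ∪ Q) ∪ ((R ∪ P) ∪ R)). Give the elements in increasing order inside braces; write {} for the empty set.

{}

P \ R = {1,2,3,7,8}
(P \ R) ∪ Q = {1,2,3,5,7,8}
R ∪ P = {1,2,3,4,5,6,7,8,9}
(R ∪ P) ∪ R = {1,2,3,4,5,6,7,8,9}
((P \ R) ∪ Q) ∪ ((R ∪ P) ∪ R) = {1,2,3,4,5,6,7,8,9}
R \ (((P \ R) ∪ Q) ∪ ((R ∪ P) ∪ R)) = {}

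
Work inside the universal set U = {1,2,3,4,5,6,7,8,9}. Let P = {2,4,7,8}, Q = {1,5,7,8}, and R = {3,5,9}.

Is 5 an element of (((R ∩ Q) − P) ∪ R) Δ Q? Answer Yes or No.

No

5 ∈ R and 5 ∈ Q, so 5 ∈ R ∩ Q
5 ∈ (R ∩ Q) and 5 ∉ P, so 5 ∈ (R ∩ Q) − P
5 ∈ ((R ∩ Q) − P) and 5 ∈ R, so 5 ∈ ((R ∩ Q) − P) ∪ R
5 ∈ (((R ∩ Q) − P) ∪ R) and 5 ∈ Q, so 5 ∉ (((R ∩ Q) − P) ∪ R) Δ Q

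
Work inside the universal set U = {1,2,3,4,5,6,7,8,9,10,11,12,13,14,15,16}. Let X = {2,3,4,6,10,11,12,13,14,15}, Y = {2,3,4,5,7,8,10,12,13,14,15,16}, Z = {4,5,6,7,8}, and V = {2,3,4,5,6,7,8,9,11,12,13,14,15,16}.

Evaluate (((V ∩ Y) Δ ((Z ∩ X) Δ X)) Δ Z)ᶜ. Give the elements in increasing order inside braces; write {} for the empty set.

V ∩ Y = {2,3,4,5,7,8,12,13,14,15,16}
Z ∩ X = {4,6}
(Z ∩ X) Δ X = {2,3,10,11,12,13,14,15}
(V ∩ Y) Δ ((Z ∩ X) Δ X) = {4,5,7,8,10,11,16}
((V ∩ Y) Δ ((Z ∩ X) Δ X)) Δ Z = {6,10,11,16}
(((V ∩ Y) Δ ((Z ∩ X) Δ X)) Δ Z)ᶜ = {1,2,3,4,5,7,8,9,12,13,14,15}

{1,2,3,4,5,7,8,9,12,13,14,15}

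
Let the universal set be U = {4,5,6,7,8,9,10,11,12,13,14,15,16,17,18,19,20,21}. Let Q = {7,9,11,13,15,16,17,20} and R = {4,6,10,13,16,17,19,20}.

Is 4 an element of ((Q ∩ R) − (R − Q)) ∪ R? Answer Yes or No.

4 ∉ Q and 4 ∈ R, so 4 ∉ Q ∩ R
4 ∈ R and 4 ∉ Q, so 4 ∈ R − Q
4 ∉ (Q ∩ R) and 4 ∈ (R − Q), so 4 ∉ (Q ∩ R) − (R − Q)
4 ∉ ((Q ∩ R) − (R − Q)) and 4 ∈ R, so 4 ∈ ((Q ∩ R) − (R − Q)) ∪ R

Yes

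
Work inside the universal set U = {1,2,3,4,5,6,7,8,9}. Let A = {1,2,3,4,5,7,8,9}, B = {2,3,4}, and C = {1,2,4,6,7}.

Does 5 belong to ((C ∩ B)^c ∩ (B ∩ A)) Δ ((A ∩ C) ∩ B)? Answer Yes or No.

No

5 ∉ C and 5 ∉ B, so 5 ∉ C ∩ B
5 ∈ (C ∩ B)^c since 5 ∉ (C ∩ B)
5 ∉ B and 5 ∈ A, so 5 ∉ B ∩ A
5 ∈ (C ∩ B)^c and 5 ∉ (B ∩ A), so 5 ∉ (C ∩ B)^c ∩ (B ∩ A)
5 ∈ A and 5 ∉ C, so 5 ∉ A ∩ C
5 ∉ (A ∩ C) and 5 ∉ B, so 5 ∉ (A ∩ C) ∩ B
5 ∉ ((C ∩ B)^c ∩ (B ∩ A)) and 5 ∉ ((A ∩ C) ∩ B), so 5 ∉ ((C ∩ B)^c ∩ (B ∩ A)) Δ ((A ∩ C) ∩ B)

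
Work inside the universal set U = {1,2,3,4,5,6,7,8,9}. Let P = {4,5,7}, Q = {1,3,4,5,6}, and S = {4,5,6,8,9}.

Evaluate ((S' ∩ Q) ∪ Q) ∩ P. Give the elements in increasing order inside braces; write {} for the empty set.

{4,5}

S' = {1,2,3,7}
S' ∩ Q = {1,3}
(S' ∩ Q) ∪ Q = {1,3,4,5,6}
((S' ∩ Q) ∪ Q) ∩ P = {4,5}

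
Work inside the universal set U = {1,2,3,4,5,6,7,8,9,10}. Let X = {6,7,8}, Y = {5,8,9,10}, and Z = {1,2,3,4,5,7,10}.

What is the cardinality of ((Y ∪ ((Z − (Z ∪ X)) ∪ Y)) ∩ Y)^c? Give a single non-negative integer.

6

Z ∪ X = {1,2,3,4,5,6,7,8,10}
Z − (Z ∪ X) = {}
(Z − (Z ∪ X)) ∪ Y = {5,8,9,10}
Y ∪ ((Z − (Z ∪ X)) ∪ Y) = {5,8,9,10}
(Y ∪ ((Z − (Z ∪ X)) ∪ Y)) ∩ Y = {5,8,9,10}
((Y ∪ ((Z − (Z ∪ X)) ∪ Y)) ∩ Y)^c = {1,2,3,4,6,7}
|((Y ∪ ((Z − (Z ∪ X)) ∪ Y)) ∩ Y)^c| = 6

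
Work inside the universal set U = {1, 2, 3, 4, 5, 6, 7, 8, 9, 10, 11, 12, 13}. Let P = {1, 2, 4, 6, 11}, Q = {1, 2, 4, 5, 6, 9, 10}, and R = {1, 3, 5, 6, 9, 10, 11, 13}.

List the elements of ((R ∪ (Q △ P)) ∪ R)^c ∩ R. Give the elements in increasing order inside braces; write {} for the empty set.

Q △ P = {5, 9, 10, 11}
R ∪ (Q △ P) = {1, 3, 5, 6, 9, 10, 11, 13}
(R ∪ (Q △ P)) ∪ R = {1, 3, 5, 6, 9, 10, 11, 13}
((R ∪ (Q △ P)) ∪ R)^c = {2, 4, 7, 8, 12}
((R ∪ (Q △ P)) ∪ R)^c ∩ R = {}

{}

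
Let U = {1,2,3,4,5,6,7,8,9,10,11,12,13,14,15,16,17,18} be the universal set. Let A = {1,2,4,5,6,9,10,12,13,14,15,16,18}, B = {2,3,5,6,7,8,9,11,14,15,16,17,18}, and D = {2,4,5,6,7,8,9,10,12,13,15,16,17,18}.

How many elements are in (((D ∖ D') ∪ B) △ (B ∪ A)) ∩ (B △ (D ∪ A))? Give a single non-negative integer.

1

D' = {1,3,11,14}
D ∖ D' = {2,4,5,6,7,8,9,10,12,13,15,16,17,18}
(D ∖ D') ∪ B = {2,3,4,5,6,7,8,9,10,11,12,13,14,15,16,17,18}
B ∪ A = {1,2,3,4,5,6,7,8,9,10,11,12,13,14,15,16,17,18}
((D ∖ D') ∪ B) △ (B ∪ A) = {1}
D ∪ A = {1,2,4,5,6,7,8,9,10,12,13,14,15,16,17,18}
B △ (D ∪ A) = {1,3,4,10,11,12,13}
(((D ∖ D') ∪ B) △ (B ∪ A)) ∩ (B △ (D ∪ A)) = {1}
|(((D ∖ D') ∪ B) △ (B ∪ A)) ∩ (B △ (D ∪ A))| = 1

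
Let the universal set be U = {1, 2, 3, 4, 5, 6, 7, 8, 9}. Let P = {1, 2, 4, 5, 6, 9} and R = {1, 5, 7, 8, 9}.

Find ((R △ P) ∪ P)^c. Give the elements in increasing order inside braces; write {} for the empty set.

R △ P = {2, 4, 6, 7, 8}
(R △ P) ∪ P = {1, 2, 4, 5, 6, 7, 8, 9}
((R △ P) ∪ P)^c = {3}

{3}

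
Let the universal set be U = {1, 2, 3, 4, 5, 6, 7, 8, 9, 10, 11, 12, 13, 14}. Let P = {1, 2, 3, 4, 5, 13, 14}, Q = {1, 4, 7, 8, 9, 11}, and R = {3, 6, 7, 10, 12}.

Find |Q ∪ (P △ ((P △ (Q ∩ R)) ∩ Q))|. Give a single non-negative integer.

Q ∩ R = {7}
P △ (Q ∩ R) = {1, 2, 3, 4, 5, 7, 13, 14}
(P △ (Q ∩ R)) ∩ Q = {1, 4, 7}
P △ ((P △ (Q ∩ R)) ∩ Q) = {2, 3, 5, 7, 13, 14}
Q ∪ (P △ ((P △ (Q ∩ R)) ∩ Q)) = {1, 2, 3, 4, 5, 7, 8, 9, 11, 13, 14}
|Q ∪ (P △ ((P △ (Q ∩ R)) ∩ Q))| = 11

11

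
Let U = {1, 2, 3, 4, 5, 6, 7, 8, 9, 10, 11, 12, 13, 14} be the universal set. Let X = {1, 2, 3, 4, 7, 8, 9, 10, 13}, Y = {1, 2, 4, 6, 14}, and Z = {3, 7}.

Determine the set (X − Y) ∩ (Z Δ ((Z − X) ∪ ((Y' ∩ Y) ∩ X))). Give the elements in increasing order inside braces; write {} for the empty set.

X − Y = {3, 7, 8, 9, 10, 13}
Z − X = {}
Y' = {3, 5, 7, 8, 9, 10, 11, 12, 13}
Y' ∩ Y = {}
(Y' ∩ Y) ∩ X = {}
(Z − X) ∪ ((Y' ∩ Y) ∩ X) = {}
Z Δ ((Z − X) ∪ ((Y' ∩ Y) ∩ X)) = {3, 7}
(X − Y) ∩ (Z Δ ((Z − X) ∪ ((Y' ∩ Y) ∩ X))) = {3, 7}

{3, 7}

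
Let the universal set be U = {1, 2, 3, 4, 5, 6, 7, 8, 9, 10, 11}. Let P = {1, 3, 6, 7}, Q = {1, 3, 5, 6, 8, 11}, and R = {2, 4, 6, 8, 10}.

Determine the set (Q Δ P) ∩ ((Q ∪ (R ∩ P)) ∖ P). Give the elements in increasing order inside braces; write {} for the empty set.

Q Δ P = {5, 7, 8, 11}
R ∩ P = {6}
Q ∪ (R ∩ P) = {1, 3, 5, 6, 8, 11}
(Q ∪ (R ∩ P)) ∖ P = {5, 8, 11}
(Q Δ P) ∩ ((Q ∪ (R ∩ P)) ∖ P) = {5, 8, 11}

{5, 8, 11}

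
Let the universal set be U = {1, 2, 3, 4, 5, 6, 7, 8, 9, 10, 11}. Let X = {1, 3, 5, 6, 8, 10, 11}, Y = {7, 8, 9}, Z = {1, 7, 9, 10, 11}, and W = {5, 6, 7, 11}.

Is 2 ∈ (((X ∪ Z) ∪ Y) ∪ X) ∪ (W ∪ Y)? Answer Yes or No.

2 ∉ X and 2 ∉ Z, so 2 ∉ X ∪ Z
2 ∉ (X ∪ Z) and 2 ∉ Y, so 2 ∉ (X ∪ Z) ∪ Y
2 ∉ ((X ∪ Z) ∪ Y) and 2 ∉ X, so 2 ∉ ((X ∪ Z) ∪ Y) ∪ X
2 ∉ W and 2 ∉ Y, so 2 ∉ W ∪ Y
2 ∉ (((X ∪ Z) ∪ Y) ∪ X) and 2 ∉ (W ∪ Y), so 2 ∉ (((X ∪ Z) ∪ Y) ∪ X) ∪ (W ∪ Y)

No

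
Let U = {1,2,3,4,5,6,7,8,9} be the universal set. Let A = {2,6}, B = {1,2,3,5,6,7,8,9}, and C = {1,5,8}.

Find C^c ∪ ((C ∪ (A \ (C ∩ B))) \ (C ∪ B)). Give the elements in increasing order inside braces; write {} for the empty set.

C^c = {2,3,4,6,7,9}
C ∩ B = {1,5,8}
A \ (C ∩ B) = {2,6}
C ∪ (A \ (C ∩ B)) = {1,2,5,6,8}
C ∪ B = {1,2,3,5,6,7,8,9}
(C ∪ (A \ (C ∩ B))) \ (C ∪ B) = {}
C^c ∪ ((C ∪ (A \ (C ∩ B))) \ (C ∪ B)) = {2,3,4,6,7,9}

{2,3,4,6,7,9}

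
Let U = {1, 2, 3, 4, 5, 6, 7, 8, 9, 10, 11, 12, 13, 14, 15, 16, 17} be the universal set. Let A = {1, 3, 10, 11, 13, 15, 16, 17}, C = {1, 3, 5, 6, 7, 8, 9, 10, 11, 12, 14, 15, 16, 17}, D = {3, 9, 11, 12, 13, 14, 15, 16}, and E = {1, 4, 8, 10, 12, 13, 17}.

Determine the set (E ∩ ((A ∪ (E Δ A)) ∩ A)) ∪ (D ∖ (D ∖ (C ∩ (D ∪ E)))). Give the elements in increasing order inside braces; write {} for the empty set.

E Δ A = {3, 4, 8, 11, 12, 15, 16}
A ∪ (E Δ A) = {1, 3, 4, 8, 10, 11, 12, 13, 15, 16, 17}
(A ∪ (E Δ A)) ∩ A = {1, 3, 10, 11, 13, 15, 16, 17}
E ∩ ((A ∪ (E Δ A)) ∩ A) = {1, 10, 13, 17}
D ∪ E = {1, 3, 4, 8, 9, 10, 11, 12, 13, 14, 15, 16, 17}
C ∩ (D ∪ E) = {1, 3, 8, 9, 10, 11, 12, 14, 15, 16, 17}
D ∖ (C ∩ (D ∪ E)) = {13}
D ∖ (D ∖ (C ∩ (D ∪ E))) = {3, 9, 11, 12, 14, 15, 16}
(E ∩ ((A ∪ (E Δ A)) ∩ A)) ∪ (D ∖ (D ∖ (C ∩ (D ∪ E)))) = {1, 3, 9, 10, 11, 12, 13, 14, 15, 16, 17}

{1, 3, 9, 10, 11, 12, 13, 14, 15, 16, 17}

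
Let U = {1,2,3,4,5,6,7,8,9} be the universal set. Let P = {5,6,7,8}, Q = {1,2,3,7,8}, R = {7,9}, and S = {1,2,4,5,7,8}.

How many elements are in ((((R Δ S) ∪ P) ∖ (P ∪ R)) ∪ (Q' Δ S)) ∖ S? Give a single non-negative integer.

R Δ S = {1,2,4,5,8,9}
(R Δ S) ∪ P = {1,2,4,5,6,7,8,9}
P ∪ R = {5,6,7,8,9}
((R Δ S) ∪ P) ∖ (P ∪ R) = {1,2,4}
Q' = {4,5,6,9}
Q' Δ S = {1,2,6,7,8,9}
(((R Δ S) ∪ P) ∖ (P ∪ R)) ∪ (Q' Δ S) = {1,2,4,6,7,8,9}
((((R Δ S) ∪ P) ∖ (P ∪ R)) ∪ (Q' Δ S)) ∖ S = {6,9}
|((((R Δ S) ∪ P) ∖ (P ∪ R)) ∪ (Q' Δ S)) ∖ S| = 2

2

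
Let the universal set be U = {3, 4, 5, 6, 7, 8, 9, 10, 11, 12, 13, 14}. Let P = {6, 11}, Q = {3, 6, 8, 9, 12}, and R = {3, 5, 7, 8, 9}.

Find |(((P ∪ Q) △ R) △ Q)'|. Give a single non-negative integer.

P ∪ Q = {3, 6, 8, 9, 11, 12}
(P ∪ Q) △ R = {5, 6, 7, 11, 12}
((P ∪ Q) △ R) △ Q = {3, 5, 7, 8, 9, 11}
(((P ∪ Q) △ R) △ Q)' = {4, 6, 10, 12, 13, 14}
|(((P ∪ Q) △ R) △ Q)'| = 6

6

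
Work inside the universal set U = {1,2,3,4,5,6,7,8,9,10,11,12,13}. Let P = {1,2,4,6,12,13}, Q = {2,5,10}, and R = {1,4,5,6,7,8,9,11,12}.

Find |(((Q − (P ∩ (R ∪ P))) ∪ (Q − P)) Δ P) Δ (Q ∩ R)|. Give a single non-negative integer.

R ∪ P = {1,2,4,5,6,7,8,9,11,12,13}
P ∩ (R ∪ P) = {1,2,4,6,12,13}
Q − (P ∩ (R ∪ P)) = {5,10}
Q − P = {5,10}
(Q − (P ∩ (R ∪ P))) ∪ (Q − P) = {5,10}
((Q − (P ∩ (R ∪ P))) ∪ (Q − P)) Δ P = {1,2,4,5,6,10,12,13}
Q ∩ R = {5}
(((Q − (P ∩ (R ∪ P))) ∪ (Q − P)) Δ P) Δ (Q ∩ R) = {1,2,4,6,10,12,13}
|(((Q − (P ∩ (R ∪ P))) ∪ (Q − P)) Δ P) Δ (Q ∩ R)| = 7

7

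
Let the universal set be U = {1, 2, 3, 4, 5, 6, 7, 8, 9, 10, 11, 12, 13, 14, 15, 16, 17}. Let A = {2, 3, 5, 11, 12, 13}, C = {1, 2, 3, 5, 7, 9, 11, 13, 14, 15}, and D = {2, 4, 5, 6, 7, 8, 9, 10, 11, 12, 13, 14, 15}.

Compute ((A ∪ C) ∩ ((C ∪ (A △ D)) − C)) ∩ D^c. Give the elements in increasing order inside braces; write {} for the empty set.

A ∪ C = {1, 2, 3, 5, 7, 9, 11, 12, 13, 14, 15}
A △ D = {3, 4, 6, 7, 8, 9, 10, 14, 15}
C ∪ (A △ D) = {1, 2, 3, 4, 5, 6, 7, 8, 9, 10, 11, 13, 14, 15}
(C ∪ (A △ D)) − C = {4, 6, 8, 10}
(A ∪ C) ∩ ((C ∪ (A △ D)) − C) = {}
D^c = {1, 3, 16, 17}
((A ∪ C) ∩ ((C ∪ (A △ D)) − C)) ∩ D^c = {}

{}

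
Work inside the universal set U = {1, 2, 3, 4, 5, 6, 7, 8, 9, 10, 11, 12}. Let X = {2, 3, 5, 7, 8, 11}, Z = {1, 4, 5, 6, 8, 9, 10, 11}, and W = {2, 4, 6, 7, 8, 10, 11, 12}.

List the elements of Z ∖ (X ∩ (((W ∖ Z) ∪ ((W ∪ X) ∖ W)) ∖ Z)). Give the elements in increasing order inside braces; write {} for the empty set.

{1, 4, 5, 6, 8, 9, 10, 11}

W ∖ Z = {2, 7, 12}
W ∪ X = {2, 3, 4, 5, 6, 7, 8, 10, 11, 12}
(W ∪ X) ∖ W = {3, 5}
(W ∖ Z) ∪ ((W ∪ X) ∖ W) = {2, 3, 5, 7, 12}
((W ∖ Z) ∪ ((W ∪ X) ∖ W)) ∖ Z = {2, 3, 7, 12}
X ∩ (((W ∖ Z) ∪ ((W ∪ X) ∖ W)) ∖ Z) = {2, 3, 7}
Z ∖ (X ∩ (((W ∖ Z) ∪ ((W ∪ X) ∖ W)) ∖ Z)) = {1, 4, 5, 6, 8, 9, 10, 11}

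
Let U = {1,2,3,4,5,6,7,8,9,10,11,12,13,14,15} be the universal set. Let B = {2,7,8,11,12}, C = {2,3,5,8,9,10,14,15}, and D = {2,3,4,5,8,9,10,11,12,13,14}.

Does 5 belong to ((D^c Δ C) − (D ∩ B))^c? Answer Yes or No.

No

5 ∈ D, so 5 ∉ D^c
5 ∉ D^c and 5 ∈ C, so 5 ∈ D^c Δ C
5 ∈ D and 5 ∉ B, so 5 ∉ D ∩ B
5 ∈ (D^c Δ C) and 5 ∉ (D ∩ B), so 5 ∈ (D^c Δ C) − (D ∩ B)
5 ∉ ((D^c Δ C) − (D ∩ B))^c since 5 ∈ ((D^c Δ C) − (D ∩ B))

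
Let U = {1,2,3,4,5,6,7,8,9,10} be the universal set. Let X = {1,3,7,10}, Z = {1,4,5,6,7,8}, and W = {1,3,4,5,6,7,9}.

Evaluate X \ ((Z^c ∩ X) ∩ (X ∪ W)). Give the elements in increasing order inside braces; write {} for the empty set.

Z^c = {2,3,9,10}
Z^c ∩ X = {3,10}
X ∪ W = {1,3,4,5,6,7,9,10}
(Z^c ∩ X) ∩ (X ∪ W) = {3,10}
X \ ((Z^c ∩ X) ∩ (X ∪ W)) = {1,7}

{1,7}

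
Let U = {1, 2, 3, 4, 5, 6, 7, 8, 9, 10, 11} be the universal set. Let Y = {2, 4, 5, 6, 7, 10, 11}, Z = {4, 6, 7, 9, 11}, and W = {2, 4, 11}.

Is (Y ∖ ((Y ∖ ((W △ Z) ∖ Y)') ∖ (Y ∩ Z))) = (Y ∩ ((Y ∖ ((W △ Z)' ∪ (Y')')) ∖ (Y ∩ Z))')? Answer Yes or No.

W △ Z = {2, 6, 7, 9}
(W △ Z) ∖ Y = {9}
((W △ Z) ∖ Y)' = {1, 2, 3, 4, 5, 6, 7, 8, 10, 11}
Y ∖ ((W △ Z) ∖ Y)' = {}
Y ∩ Z = {4, 6, 7, 11}
(Y ∖ ((W △ Z) ∖ Y)') ∖ (Y ∩ Z) = {}
Y ∖ ((Y ∖ ((W △ Z) ∖ Y)') ∖ (Y ∩ Z)) = {2, 4, 5, 6, 7, 10, 11}
(W △ Z)' = {1, 3, 4, 5, 8, 10, 11}
Y' = {1, 3, 8, 9}
(Y')' = {2, 4, 5, 6, 7, 10, 11}
(W △ Z)' ∪ (Y')' = {1, 2, 3, 4, 5, 6, 7, 8, 10, 11}
Y ∖ ((W △ Z)' ∪ (Y')') = {}
(Y ∖ ((W △ Z)' ∪ (Y')')) ∖ (Y ∩ Z) = {}
((Y ∖ ((W △ Z)' ∪ (Y')')) ∖ (Y ∩ Z))' = {1, 2, 3, 4, 5, 6, 7, 8, 9, 10, 11}
Y ∩ ((Y ∖ ((W △ Z)' ∪ (Y')')) ∖ (Y ∩ Z))' = {2, 4, 5, 6, 7, 10, 11}
Both equal {2, 4, 5, 6, 7, 10, 11}, so Y ∖ ((Y ∖ ((W △ Z) ∖ Y)') ∖ (Y ∩ Z)) = Y ∩ ((Y ∖ ((W △ Z)' ∪ (Y')')) ∖ (Y ∩ Z))'.

Yes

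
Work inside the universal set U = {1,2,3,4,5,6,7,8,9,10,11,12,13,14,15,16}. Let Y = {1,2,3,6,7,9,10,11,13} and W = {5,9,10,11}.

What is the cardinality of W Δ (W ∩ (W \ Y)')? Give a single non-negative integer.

1

W \ Y = {5}
(W \ Y)' = {1,2,3,4,6,7,8,9,10,11,12,13,14,15,16}
W ∩ (W \ Y)' = {9,10,11}
W Δ (W ∩ (W \ Y)') = {5}
|W Δ (W ∩ (W \ Y)')| = 1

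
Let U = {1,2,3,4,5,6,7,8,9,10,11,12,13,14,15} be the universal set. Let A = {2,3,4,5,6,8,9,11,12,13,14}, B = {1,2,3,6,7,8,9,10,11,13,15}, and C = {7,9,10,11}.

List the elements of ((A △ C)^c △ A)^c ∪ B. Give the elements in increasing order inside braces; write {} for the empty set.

{1,2,3,6,7,8,9,10,11,13,15}

A △ C = {2,3,4,5,6,7,8,10,12,13,14}
(A △ C)^c = {1,9,11,15}
(A △ C)^c △ A = {1,2,3,4,5,6,8,12,13,14,15}
((A △ C)^c △ A)^c = {7,9,10,11}
((A △ C)^c △ A)^c ∪ B = {1,2,3,6,7,8,9,10,11,13,15}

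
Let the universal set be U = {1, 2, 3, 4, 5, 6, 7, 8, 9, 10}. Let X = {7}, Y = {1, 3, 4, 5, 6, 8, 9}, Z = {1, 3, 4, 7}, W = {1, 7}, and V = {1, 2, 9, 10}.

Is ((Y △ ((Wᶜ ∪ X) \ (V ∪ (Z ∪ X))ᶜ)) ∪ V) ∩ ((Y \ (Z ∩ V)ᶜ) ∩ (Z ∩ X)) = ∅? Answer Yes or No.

Yes

Wᶜ = {2, 3, 4, 5, 6, 8, 9, 10}
Wᶜ ∪ X = {2, 3, 4, 5, 6, 7, 8, 9, 10}
Z ∪ X = {1, 3, 4, 7}
V ∪ (Z ∪ X) = {1, 2, 3, 4, 7, 9, 10}
(V ∪ (Z ∪ X))ᶜ = {5, 6, 8}
(Wᶜ ∪ X) \ (V ∪ (Z ∪ X))ᶜ = {2, 3, 4, 7, 9, 10}
Y △ ((Wᶜ ∪ X) \ (V ∪ (Z ∪ X))ᶜ) = {1, 2, 5, 6, 7, 8, 10}
(Y △ ((Wᶜ ∪ X) \ (V ∪ (Z ∪ X))ᶜ)) ∪ V = {1, 2, 5, 6, 7, 8, 9, 10}
Z ∩ V = {1}
(Z ∩ V)ᶜ = {2, 3, 4, 5, 6, 7, 8, 9, 10}
Y \ (Z ∩ V)ᶜ = {1}
Z ∩ X = {7}
(Y \ (Z ∩ V)ᶜ) ∩ (Z ∩ X) = {}
{1, 2, 5, 6, 7, 8, 9, 10} and {} share no elements.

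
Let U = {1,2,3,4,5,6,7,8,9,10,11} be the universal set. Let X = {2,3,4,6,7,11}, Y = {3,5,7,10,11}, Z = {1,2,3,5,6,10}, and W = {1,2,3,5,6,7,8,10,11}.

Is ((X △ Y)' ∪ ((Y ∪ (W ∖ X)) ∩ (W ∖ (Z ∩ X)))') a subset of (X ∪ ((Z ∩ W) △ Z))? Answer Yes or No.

No

X △ Y = {2,4,5,6,10}
(X △ Y)' = {1,3,7,8,9,11}
W ∖ X = {1,5,8,10}
Y ∪ (W ∖ X) = {1,3,5,7,8,10,11}
Z ∩ X = {2,3,6}
W ∖ (Z ∩ X) = {1,5,7,8,10,11}
(Y ∪ (W ∖ X)) ∩ (W ∖ (Z ∩ X)) = {1,5,7,8,10,11}
((Y ∪ (W ∖ X)) ∩ (W ∖ (Z ∩ X)))' = {2,3,4,6,9}
(X △ Y)' ∪ ((Y ∪ (W ∖ X)) ∩ (W ∖ (Z ∩ X)))' = {1,2,3,4,6,7,8,9,11}
Z ∩ W = {1,2,3,5,6,10}
(Z ∩ W) △ Z = {}
X ∪ ((Z ∩ W) △ Z) = {2,3,4,6,7,11}
1 ∈ (X △ Y)' ∪ ((Y ∪ (W ∖ X)) ∩ (W ∖ (Z ∩ X)))' but 1 ∉ X ∪ ((Z ∩ W) △ Z), so the inclusion fails.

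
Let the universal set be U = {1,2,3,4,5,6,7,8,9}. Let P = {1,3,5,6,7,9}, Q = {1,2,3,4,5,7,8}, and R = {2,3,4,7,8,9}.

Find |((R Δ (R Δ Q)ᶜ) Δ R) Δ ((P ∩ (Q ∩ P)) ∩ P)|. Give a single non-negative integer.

R Δ Q = {1,5,9}
(R Δ Q)ᶜ = {2,3,4,6,7,8}
R Δ (R Δ Q)ᶜ = {6,9}
(R Δ (R Δ Q)ᶜ) Δ R = {2,3,4,6,7,8}
Q ∩ P = {1,3,5,7}
P ∩ (Q ∩ P) = {1,3,5,7}
(P ∩ (Q ∩ P)) ∩ P = {1,3,5,7}
((R Δ (R Δ Q)ᶜ) Δ R) Δ ((P ∩ (Q ∩ P)) ∩ P) = {1,2,4,5,6,8}
|((R Δ (R Δ Q)ᶜ) Δ R) Δ ((P ∩ (Q ∩ P)) ∩ P)| = 6

6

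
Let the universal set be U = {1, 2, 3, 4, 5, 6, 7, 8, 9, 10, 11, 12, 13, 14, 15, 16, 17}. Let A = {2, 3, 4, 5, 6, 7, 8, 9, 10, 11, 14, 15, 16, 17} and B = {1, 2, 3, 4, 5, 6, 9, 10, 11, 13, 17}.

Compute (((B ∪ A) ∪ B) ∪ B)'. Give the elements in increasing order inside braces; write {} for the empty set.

{12}

B ∪ A = {1, 2, 3, 4, 5, 6, 7, 8, 9, 10, 11, 13, 14, 15, 16, 17}
(B ∪ A) ∪ B = {1, 2, 3, 4, 5, 6, 7, 8, 9, 10, 11, 13, 14, 15, 16, 17}
((B ∪ A) ∪ B) ∪ B = {1, 2, 3, 4, 5, 6, 7, 8, 9, 10, 11, 13, 14, 15, 16, 17}
(((B ∪ A) ∪ B) ∪ B)' = {12}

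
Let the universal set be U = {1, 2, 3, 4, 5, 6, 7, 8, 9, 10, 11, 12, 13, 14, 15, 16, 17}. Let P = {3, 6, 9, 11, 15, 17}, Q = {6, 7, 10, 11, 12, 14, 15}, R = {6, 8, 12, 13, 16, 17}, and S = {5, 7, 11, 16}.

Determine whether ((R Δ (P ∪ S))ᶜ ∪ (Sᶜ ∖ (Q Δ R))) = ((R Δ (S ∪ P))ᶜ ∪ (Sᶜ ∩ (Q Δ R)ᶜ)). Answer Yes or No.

P ∪ S = {3, 5, 6, 7, 9, 11, 15, 16, 17}
R Δ (P ∪ S) = {3, 5, 7, 8, 9, 11, 12, 13, 15}
(R Δ (P ∪ S))ᶜ = {1, 2, 4, 6, 10, 14, 16, 17}
Sᶜ = {1, 2, 3, 4, 6, 8, 9, 10, 12, 13, 14, 15, 17}
Q Δ R = {7, 8, 10, 11, 13, 14, 15, 16, 17}
Sᶜ ∖ (Q Δ R) = {1, 2, 3, 4, 6, 9, 12}
(R Δ (P ∪ S))ᶜ ∪ (Sᶜ ∖ (Q Δ R)) = {1, 2, 3, 4, 6, 9, 10, 12, 14, 16, 17}
S ∪ P = {3, 5, 6, 7, 9, 11, 15, 16, 17}
R Δ (S ∪ P) = {3, 5, 7, 8, 9, 11, 12, 13, 15}
(R Δ (S ∪ P))ᶜ = {1, 2, 4, 6, 10, 14, 16, 17}
(Q Δ R)ᶜ = {1, 2, 3, 4, 5, 6, 9, 12}
Sᶜ ∩ (Q Δ R)ᶜ = {1, 2, 3, 4, 6, 9, 12}
(R Δ (S ∪ P))ᶜ ∪ (Sᶜ ∩ (Q Δ R)ᶜ) = {1, 2, 3, 4, 6, 9, 10, 12, 14, 16, 17}
Both equal {1, 2, 3, 4, 6, 9, 10, 12, 14, 16, 17}, so (R Δ (P ∪ S))ᶜ ∪ (Sᶜ ∖ (Q Δ R)) = (R Δ (S ∪ P))ᶜ ∪ (Sᶜ ∩ (Q Δ R)ᶜ).

Yes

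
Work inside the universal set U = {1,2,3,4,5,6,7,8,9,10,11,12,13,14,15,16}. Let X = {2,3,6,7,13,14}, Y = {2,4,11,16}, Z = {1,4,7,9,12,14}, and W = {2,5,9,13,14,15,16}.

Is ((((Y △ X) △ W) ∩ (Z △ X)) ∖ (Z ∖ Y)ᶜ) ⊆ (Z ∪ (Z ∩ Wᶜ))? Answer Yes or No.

Y △ X = {3,4,6,7,11,13,14,16}
(Y △ X) △ W = {2,3,4,5,6,7,9,11,15}
Z △ X = {1,2,3,4,6,9,12,13}
((Y △ X) △ W) ∩ (Z △ X) = {2,3,4,6,9}
Z ∖ Y = {1,7,9,12,14}
(Z ∖ Y)ᶜ = {2,3,4,5,6,8,10,11,13,15,16}
(((Y △ X) △ W) ∩ (Z △ X)) ∖ (Z ∖ Y)ᶜ = {9}
Wᶜ = {1,3,4,6,7,8,10,11,12}
Z ∩ Wᶜ = {1,4,7,12}
Z ∪ (Z ∩ Wᶜ) = {1,4,7,9,12,14}
Every element of {9} is in {1,4,7,9,12,14}, so (((Y △ X) △ W) ∩ (Z △ X)) ∖ (Z ∖ Y)ᶜ ⊆ Z ∪ (Z ∩ Wᶜ).

Yes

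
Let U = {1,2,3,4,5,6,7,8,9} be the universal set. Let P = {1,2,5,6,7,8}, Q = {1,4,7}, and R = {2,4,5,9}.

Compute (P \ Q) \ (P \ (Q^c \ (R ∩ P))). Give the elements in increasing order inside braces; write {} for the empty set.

P \ Q = {2,5,6,8}
Q^c = {2,3,5,6,8,9}
R ∩ P = {2,5}
Q^c \ (R ∩ P) = {3,6,8,9}
P \ (Q^c \ (R ∩ P)) = {1,2,5,7}
(P \ Q) \ (P \ (Q^c \ (R ∩ P))) = {6,8}

{6,8}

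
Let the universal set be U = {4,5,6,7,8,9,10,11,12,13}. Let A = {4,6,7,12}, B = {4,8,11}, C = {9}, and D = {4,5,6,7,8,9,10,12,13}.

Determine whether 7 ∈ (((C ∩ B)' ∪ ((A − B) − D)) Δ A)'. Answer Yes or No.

Yes

7 ∉ C and 7 ∉ B, so 7 ∉ C ∩ B
7 ∈ (C ∩ B)' since 7 ∉ (C ∩ B)
7 ∈ A and 7 ∉ B, so 7 ∈ A − B
7 ∈ (A − B) and 7 ∈ D, so 7 ∉ (A − B) − D
7 ∈ (C ∩ B)' and 7 ∉ ((A − B) − D), so 7 ∈ (C ∩ B)' ∪ ((A − B) − D)
7 ∈ ((C ∩ B)' ∪ ((A − B) − D)) and 7 ∈ A, so 7 ∉ ((C ∩ B)' ∪ ((A − B) − D)) Δ A
7 ∈ (((C ∩ B)' ∪ ((A − B) − D)) Δ A)' since 7 ∉ (((C ∩ B)' ∪ ((A − B) − D)) Δ A)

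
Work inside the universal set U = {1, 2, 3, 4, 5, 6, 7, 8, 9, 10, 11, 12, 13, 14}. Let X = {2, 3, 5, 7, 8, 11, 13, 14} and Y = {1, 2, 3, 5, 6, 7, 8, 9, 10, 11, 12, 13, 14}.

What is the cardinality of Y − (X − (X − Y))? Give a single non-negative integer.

5

X − Y = {}
X − (X − Y) = {2, 3, 5, 7, 8, 11, 13, 14}
Y − (X − (X − Y)) = {1, 6, 9, 10, 12}
|Y − (X − (X − Y))| = 5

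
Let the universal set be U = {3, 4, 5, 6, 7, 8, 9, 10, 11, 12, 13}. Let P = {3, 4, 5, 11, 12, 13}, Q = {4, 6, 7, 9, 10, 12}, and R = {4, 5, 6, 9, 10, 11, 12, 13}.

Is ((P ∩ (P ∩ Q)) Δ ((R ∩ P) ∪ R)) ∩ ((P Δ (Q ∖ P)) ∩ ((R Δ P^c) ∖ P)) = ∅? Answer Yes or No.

P ∩ Q = {4, 12}
P ∩ (P ∩ Q) = {4, 12}
R ∩ P = {4, 5, 11, 12, 13}
(R ∩ P) ∪ R = {4, 5, 6, 9, 10, 11, 12, 13}
(P ∩ (P ∩ Q)) Δ ((R ∩ P) ∪ R) = {5, 6, 9, 10, 11, 13}
Q ∖ P = {6, 7, 9, 10}
P Δ (Q ∖ P) = {3, 4, 5, 6, 7, 9, 10, 11, 12, 13}
P^c = {6, 7, 8, 9, 10}
R Δ P^c = {4, 5, 7, 8, 11, 12, 13}
(R Δ P^c) ∖ P = {7, 8}
(P Δ (Q ∖ P)) ∩ ((R Δ P^c) ∖ P) = {7}
{5, 6, 9, 10, 11, 13} and {7} share no elements.

Yes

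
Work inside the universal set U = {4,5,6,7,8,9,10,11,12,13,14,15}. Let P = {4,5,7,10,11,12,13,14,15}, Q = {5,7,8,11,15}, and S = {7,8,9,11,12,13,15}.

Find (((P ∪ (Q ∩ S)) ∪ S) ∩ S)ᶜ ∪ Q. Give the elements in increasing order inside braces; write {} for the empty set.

Q ∩ S = {7,8,11,15}
P ∪ (Q ∩ S) = {4,5,7,8,10,11,12,13,14,15}
(P ∪ (Q ∩ S)) ∪ S = {4,5,7,8,9,10,11,12,13,14,15}
((P ∪ (Q ∩ S)) ∪ S) ∩ S = {7,8,9,11,12,13,15}
(((P ∪ (Q ∩ S)) ∪ S) ∩ S)ᶜ = {4,5,6,10,14}
(((P ∪ (Q ∩ S)) ∪ S) ∩ S)ᶜ ∪ Q = {4,5,6,7,8,10,11,14,15}

{4,5,6,7,8,10,11,14,15}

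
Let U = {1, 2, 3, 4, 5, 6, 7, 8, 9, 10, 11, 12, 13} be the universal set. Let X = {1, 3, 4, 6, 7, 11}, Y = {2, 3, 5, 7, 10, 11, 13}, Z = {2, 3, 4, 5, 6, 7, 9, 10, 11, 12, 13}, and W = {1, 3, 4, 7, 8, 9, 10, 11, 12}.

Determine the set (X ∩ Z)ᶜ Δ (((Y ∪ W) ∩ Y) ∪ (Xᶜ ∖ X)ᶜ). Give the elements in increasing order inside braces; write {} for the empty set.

{3, 4, 6, 7, 8, 9, 11, 12}

X ∩ Z = {3, 4, 6, 7, 11}
(X ∩ Z)ᶜ = {1, 2, 5, 8, 9, 10, 12, 13}
Y ∪ W = {1, 2, 3, 4, 5, 7, 8, 9, 10, 11, 12, 13}
(Y ∪ W) ∩ Y = {2, 3, 5, 7, 10, 11, 13}
Xᶜ = {2, 5, 8, 9, 10, 12, 13}
Xᶜ ∖ X = {2, 5, 8, 9, 10, 12, 13}
(Xᶜ ∖ X)ᶜ = {1, 3, 4, 6, 7, 11}
((Y ∪ W) ∩ Y) ∪ (Xᶜ ∖ X)ᶜ = {1, 2, 3, 4, 5, 6, 7, 10, 11, 13}
(X ∩ Z)ᶜ Δ (((Y ∪ W) ∩ Y) ∪ (Xᶜ ∖ X)ᶜ) = {3, 4, 6, 7, 8, 9, 11, 12}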